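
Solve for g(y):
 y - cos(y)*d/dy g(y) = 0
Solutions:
 g(y) = C1 + Integral(y/cos(y), y)


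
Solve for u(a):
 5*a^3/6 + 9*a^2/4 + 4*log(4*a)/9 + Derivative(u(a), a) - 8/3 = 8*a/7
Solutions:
 u(a) = C1 - 5*a^4/24 - 3*a^3/4 + 4*a^2/7 - 4*a*log(a)/9 - 8*a*log(2)/9 + 28*a/9


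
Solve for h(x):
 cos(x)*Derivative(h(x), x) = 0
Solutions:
 h(x) = C1


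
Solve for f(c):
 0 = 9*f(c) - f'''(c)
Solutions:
 f(c) = C3*exp(3^(2/3)*c) + (C1*sin(3*3^(1/6)*c/2) + C2*cos(3*3^(1/6)*c/2))*exp(-3^(2/3)*c/2)


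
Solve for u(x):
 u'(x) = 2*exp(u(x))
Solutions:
 u(x) = log(-1/(C1 + 2*x))


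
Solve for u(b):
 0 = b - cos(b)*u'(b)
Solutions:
 u(b) = C1 + Integral(b/cos(b), b)


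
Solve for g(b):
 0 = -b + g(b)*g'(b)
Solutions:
 g(b) = -sqrt(C1 + b^2)
 g(b) = sqrt(C1 + b^2)


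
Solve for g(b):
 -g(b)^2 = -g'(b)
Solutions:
 g(b) = -1/(C1 + b)


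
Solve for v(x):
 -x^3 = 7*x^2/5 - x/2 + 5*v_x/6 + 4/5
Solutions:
 v(x) = C1 - 3*x^4/10 - 14*x^3/25 + 3*x^2/10 - 24*x/25


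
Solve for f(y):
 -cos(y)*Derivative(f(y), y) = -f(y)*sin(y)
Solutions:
 f(y) = C1/cos(y)


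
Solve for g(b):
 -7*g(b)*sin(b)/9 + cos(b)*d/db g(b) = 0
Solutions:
 g(b) = C1/cos(b)^(7/9)


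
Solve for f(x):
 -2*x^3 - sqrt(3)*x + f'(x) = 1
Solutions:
 f(x) = C1 + x^4/2 + sqrt(3)*x^2/2 + x


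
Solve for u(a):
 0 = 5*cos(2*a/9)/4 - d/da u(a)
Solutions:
 u(a) = C1 + 45*sin(2*a/9)/8


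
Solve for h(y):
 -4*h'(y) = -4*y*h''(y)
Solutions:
 h(y) = C1 + C2*y^2


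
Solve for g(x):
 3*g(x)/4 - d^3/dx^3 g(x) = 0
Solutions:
 g(x) = C3*exp(6^(1/3)*x/2) + (C1*sin(2^(1/3)*3^(5/6)*x/4) + C2*cos(2^(1/3)*3^(5/6)*x/4))*exp(-6^(1/3)*x/4)


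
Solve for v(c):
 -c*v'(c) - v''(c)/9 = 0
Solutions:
 v(c) = C1 + C2*erf(3*sqrt(2)*c/2)


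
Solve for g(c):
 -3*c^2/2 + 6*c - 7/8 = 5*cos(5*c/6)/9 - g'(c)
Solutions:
 g(c) = C1 + c^3/2 - 3*c^2 + 7*c/8 + 2*sin(5*c/6)/3


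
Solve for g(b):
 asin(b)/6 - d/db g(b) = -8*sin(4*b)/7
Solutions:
 g(b) = C1 + b*asin(b)/6 + sqrt(1 - b^2)/6 - 2*cos(4*b)/7


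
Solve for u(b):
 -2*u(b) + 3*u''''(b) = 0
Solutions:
 u(b) = C1*exp(-2^(1/4)*3^(3/4)*b/3) + C2*exp(2^(1/4)*3^(3/4)*b/3) + C3*sin(2^(1/4)*3^(3/4)*b/3) + C4*cos(2^(1/4)*3^(3/4)*b/3)


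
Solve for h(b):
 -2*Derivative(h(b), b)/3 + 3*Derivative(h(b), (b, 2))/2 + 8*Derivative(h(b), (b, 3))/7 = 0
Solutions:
 h(b) = C1 + C2*exp(b*(-63 + sqrt(9345))/96) + C3*exp(-b*(63 + sqrt(9345))/96)


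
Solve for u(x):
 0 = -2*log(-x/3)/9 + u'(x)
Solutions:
 u(x) = C1 + 2*x*log(-x)/9 + 2*x*(-log(3) - 1)/9


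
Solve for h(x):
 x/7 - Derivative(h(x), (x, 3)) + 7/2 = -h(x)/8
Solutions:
 h(x) = C3*exp(x/2) - 8*x/7 + (C1*sin(sqrt(3)*x/4) + C2*cos(sqrt(3)*x/4))*exp(-x/4) - 28


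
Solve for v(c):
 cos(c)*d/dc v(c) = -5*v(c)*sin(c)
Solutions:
 v(c) = C1*cos(c)^5


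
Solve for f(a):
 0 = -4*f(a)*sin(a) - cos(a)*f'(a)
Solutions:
 f(a) = C1*cos(a)^4


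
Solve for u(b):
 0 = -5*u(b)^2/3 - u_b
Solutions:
 u(b) = 3/(C1 + 5*b)


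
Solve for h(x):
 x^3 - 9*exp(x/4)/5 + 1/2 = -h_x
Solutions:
 h(x) = C1 - x^4/4 - x/2 + 36*exp(x/4)/5


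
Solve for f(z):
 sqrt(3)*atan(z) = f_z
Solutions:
 f(z) = C1 + sqrt(3)*(z*atan(z) - log(z^2 + 1)/2)


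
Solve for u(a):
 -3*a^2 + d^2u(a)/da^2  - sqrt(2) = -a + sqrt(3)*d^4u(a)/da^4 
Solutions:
 u(a) = C1 + C2*a + C3*exp(-3^(3/4)*a/3) + C4*exp(3^(3/4)*a/3) + a^4/4 - a^3/6 + a^2*(sqrt(2)/2 + 3*sqrt(3))


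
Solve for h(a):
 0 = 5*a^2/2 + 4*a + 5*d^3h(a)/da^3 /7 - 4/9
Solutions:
 h(a) = C1 + C2*a + C3*a^2 - 7*a^5/120 - 7*a^4/30 + 14*a^3/135


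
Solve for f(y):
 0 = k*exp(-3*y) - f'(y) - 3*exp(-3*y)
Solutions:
 f(y) = C1 - k*exp(-3*y)/3 + exp(-3*y)


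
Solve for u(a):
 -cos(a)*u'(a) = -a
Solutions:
 u(a) = C1 + Integral(a/cos(a), a)


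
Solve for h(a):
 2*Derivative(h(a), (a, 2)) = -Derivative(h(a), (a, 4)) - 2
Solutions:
 h(a) = C1 + C2*a + C3*sin(sqrt(2)*a) + C4*cos(sqrt(2)*a) - a^2/2


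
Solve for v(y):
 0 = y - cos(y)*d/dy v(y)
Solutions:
 v(y) = C1 + Integral(y/cos(y), y)


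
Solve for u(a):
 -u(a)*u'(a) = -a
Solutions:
 u(a) = -sqrt(C1 + a^2)
 u(a) = sqrt(C1 + a^2)


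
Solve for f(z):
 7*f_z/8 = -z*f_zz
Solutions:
 f(z) = C1 + C2*z^(1/8)


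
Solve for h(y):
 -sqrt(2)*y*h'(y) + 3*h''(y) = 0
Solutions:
 h(y) = C1 + C2*erfi(2^(3/4)*sqrt(3)*y/6)


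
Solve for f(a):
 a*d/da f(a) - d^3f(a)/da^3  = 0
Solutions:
 f(a) = C1 + Integral(C2*airyai(a) + C3*airybi(a), a)


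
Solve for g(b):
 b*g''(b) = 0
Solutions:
 g(b) = C1 + C2*b


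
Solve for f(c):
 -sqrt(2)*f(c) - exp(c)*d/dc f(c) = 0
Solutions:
 f(c) = C1*exp(sqrt(2)*exp(-c))


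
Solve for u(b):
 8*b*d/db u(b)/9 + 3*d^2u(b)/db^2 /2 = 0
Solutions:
 u(b) = C1 + C2*erf(2*sqrt(6)*b/9)


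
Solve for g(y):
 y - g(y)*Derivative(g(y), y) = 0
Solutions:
 g(y) = -sqrt(C1 + y^2)
 g(y) = sqrt(C1 + y^2)


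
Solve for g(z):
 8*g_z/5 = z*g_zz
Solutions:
 g(z) = C1 + C2*z^(13/5)


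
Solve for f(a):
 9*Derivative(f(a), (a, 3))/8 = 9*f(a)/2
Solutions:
 f(a) = C3*exp(2^(2/3)*a) + (C1*sin(2^(2/3)*sqrt(3)*a/2) + C2*cos(2^(2/3)*sqrt(3)*a/2))*exp(-2^(2/3)*a/2)


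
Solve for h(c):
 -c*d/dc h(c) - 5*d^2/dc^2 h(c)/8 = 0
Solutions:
 h(c) = C1 + C2*erf(2*sqrt(5)*c/5)


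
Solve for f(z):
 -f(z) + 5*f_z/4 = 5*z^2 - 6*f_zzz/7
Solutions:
 f(z) = C1*exp(14^(1/3)*z*(-(72 + sqrt(6934))^(1/3) + 5*14^(1/3)/(72 + sqrt(6934))^(1/3))/24)*sin(14^(1/3)*sqrt(3)*z*(5*14^(1/3)/(72 + sqrt(6934))^(1/3) + (72 + sqrt(6934))^(1/3))/24) + C2*exp(14^(1/3)*z*(-(72 + sqrt(6934))^(1/3) + 5*14^(1/3)/(72 + sqrt(6934))^(1/3))/24)*cos(14^(1/3)*sqrt(3)*z*(5*14^(1/3)/(72 + sqrt(6934))^(1/3) + (72 + sqrt(6934))^(1/3))/24) + C3*exp(-14^(1/3)*z*(-(72 + sqrt(6934))^(1/3) + 5*14^(1/3)/(72 + sqrt(6934))^(1/3))/12) - 5*z^2 - 25*z/2 - 125/8


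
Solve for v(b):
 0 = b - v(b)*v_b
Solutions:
 v(b) = -sqrt(C1 + b^2)
 v(b) = sqrt(C1 + b^2)


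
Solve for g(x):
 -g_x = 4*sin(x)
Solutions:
 g(x) = C1 + 4*cos(x)


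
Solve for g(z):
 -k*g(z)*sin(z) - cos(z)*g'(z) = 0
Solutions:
 g(z) = C1*exp(k*log(cos(z)))


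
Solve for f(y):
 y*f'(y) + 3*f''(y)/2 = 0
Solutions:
 f(y) = C1 + C2*erf(sqrt(3)*y/3)


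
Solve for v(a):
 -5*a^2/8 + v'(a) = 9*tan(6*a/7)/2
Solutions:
 v(a) = C1 + 5*a^3/24 - 21*log(cos(6*a/7))/4


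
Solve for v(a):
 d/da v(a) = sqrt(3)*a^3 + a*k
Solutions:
 v(a) = C1 + sqrt(3)*a^4/4 + a^2*k/2


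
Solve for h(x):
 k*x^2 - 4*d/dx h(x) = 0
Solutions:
 h(x) = C1 + k*x^3/12


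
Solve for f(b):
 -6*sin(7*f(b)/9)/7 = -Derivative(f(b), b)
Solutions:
 -6*b/7 + 9*log(cos(7*f(b)/9) - 1)/14 - 9*log(cos(7*f(b)/9) + 1)/14 = C1


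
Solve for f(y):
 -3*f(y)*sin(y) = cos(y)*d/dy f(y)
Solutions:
 f(y) = C1*cos(y)^3


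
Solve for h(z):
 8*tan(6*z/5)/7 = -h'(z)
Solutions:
 h(z) = C1 + 20*log(cos(6*z/5))/21


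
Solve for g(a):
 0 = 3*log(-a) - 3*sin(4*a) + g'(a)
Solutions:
 g(a) = C1 - 3*a*log(-a) + 3*a - 3*cos(4*a)/4


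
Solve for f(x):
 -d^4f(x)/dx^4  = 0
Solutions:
 f(x) = C1 + C2*x + C3*x^2 + C4*x^3


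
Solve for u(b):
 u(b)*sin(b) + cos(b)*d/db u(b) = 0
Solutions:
 u(b) = C1*cos(b)


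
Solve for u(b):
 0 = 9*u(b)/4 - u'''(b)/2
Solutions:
 u(b) = C3*exp(6^(2/3)*b/2) + (C1*sin(3*2^(2/3)*3^(1/6)*b/4) + C2*cos(3*2^(2/3)*3^(1/6)*b/4))*exp(-6^(2/3)*b/4)


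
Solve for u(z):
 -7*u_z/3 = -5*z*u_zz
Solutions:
 u(z) = C1 + C2*z^(22/15)


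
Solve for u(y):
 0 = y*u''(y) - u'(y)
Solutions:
 u(y) = C1 + C2*y^2


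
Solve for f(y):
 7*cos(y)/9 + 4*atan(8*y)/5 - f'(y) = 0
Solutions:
 f(y) = C1 + 4*y*atan(8*y)/5 - log(64*y^2 + 1)/20 + 7*sin(y)/9


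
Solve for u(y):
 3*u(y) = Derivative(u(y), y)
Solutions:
 u(y) = C1*exp(3*y)


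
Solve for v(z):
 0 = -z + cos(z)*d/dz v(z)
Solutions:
 v(z) = C1 + Integral(z/cos(z), z)


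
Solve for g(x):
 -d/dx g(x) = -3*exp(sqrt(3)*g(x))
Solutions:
 g(x) = sqrt(3)*(2*log(-1/(C1 + 3*x)) - log(3))/6


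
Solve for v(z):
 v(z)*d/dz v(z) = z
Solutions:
 v(z) = -sqrt(C1 + z^2)
 v(z) = sqrt(C1 + z^2)


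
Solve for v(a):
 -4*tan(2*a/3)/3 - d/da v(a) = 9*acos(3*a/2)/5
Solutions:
 v(a) = C1 - 9*a*acos(3*a/2)/5 + 3*sqrt(4 - 9*a^2)/5 + 2*log(cos(2*a/3))


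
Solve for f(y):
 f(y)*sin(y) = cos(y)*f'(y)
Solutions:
 f(y) = C1/cos(y)


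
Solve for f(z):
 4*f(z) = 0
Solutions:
 f(z) = 0


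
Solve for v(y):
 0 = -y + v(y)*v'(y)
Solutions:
 v(y) = -sqrt(C1 + y^2)
 v(y) = sqrt(C1 + y^2)


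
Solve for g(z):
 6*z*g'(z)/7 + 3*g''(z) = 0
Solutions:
 g(z) = C1 + C2*erf(sqrt(7)*z/7)


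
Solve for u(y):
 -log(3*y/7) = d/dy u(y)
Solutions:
 u(y) = C1 - y*log(y) + y*log(7/3) + y


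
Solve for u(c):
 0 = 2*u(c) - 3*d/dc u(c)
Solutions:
 u(c) = C1*exp(2*c/3)


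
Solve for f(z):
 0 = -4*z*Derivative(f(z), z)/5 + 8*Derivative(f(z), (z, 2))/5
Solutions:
 f(z) = C1 + C2*erfi(z/2)


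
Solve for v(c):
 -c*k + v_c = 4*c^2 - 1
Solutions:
 v(c) = C1 + 4*c^3/3 + c^2*k/2 - c


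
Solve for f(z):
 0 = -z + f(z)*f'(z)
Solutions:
 f(z) = -sqrt(C1 + z^2)
 f(z) = sqrt(C1 + z^2)


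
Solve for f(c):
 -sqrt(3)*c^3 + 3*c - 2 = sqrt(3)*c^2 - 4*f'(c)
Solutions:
 f(c) = C1 + sqrt(3)*c^4/16 + sqrt(3)*c^3/12 - 3*c^2/8 + c/2


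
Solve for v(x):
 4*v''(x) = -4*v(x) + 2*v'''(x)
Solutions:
 v(x) = C1*exp(x*(-(3*sqrt(129) + 35)^(1/3) - 4/(3*sqrt(129) + 35)^(1/3) + 4)/6)*sin(sqrt(3)*x*(-(3*sqrt(129) + 35)^(1/3) + 4/(3*sqrt(129) + 35)^(1/3))/6) + C2*exp(x*(-(3*sqrt(129) + 35)^(1/3) - 4/(3*sqrt(129) + 35)^(1/3) + 4)/6)*cos(sqrt(3)*x*(-(3*sqrt(129) + 35)^(1/3) + 4/(3*sqrt(129) + 35)^(1/3))/6) + C3*exp(x*(4/(3*sqrt(129) + 35)^(1/3) + 2 + (3*sqrt(129) + 35)^(1/3))/3)


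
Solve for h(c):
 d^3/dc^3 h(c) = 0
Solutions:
 h(c) = C1 + C2*c + C3*c^2


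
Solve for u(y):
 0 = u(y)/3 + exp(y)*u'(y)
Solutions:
 u(y) = C1*exp(exp(-y)/3)


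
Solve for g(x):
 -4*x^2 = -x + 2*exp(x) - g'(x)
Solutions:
 g(x) = C1 + 4*x^3/3 - x^2/2 + 2*exp(x)


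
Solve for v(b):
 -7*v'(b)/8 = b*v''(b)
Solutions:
 v(b) = C1 + C2*b^(1/8)


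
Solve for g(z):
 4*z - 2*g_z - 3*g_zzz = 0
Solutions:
 g(z) = C1 + C2*sin(sqrt(6)*z/3) + C3*cos(sqrt(6)*z/3) + z^2


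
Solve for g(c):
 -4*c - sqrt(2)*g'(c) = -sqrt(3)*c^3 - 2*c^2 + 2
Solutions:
 g(c) = C1 + sqrt(6)*c^4/8 + sqrt(2)*c^3/3 - sqrt(2)*c^2 - sqrt(2)*c


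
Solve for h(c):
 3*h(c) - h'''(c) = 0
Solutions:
 h(c) = C3*exp(3^(1/3)*c) + (C1*sin(3^(5/6)*c/2) + C2*cos(3^(5/6)*c/2))*exp(-3^(1/3)*c/2)


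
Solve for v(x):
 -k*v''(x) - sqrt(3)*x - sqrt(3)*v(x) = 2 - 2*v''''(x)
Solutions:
 v(x) = C1*exp(-x*sqrt(k - sqrt(k^2 + 8*sqrt(3)))/2) + C2*exp(x*sqrt(k - sqrt(k^2 + 8*sqrt(3)))/2) + C3*exp(-x*sqrt(k + sqrt(k^2 + 8*sqrt(3)))/2) + C4*exp(x*sqrt(k + sqrt(k^2 + 8*sqrt(3)))/2) - x - 2*sqrt(3)/3


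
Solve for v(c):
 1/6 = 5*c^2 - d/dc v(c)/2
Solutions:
 v(c) = C1 + 10*c^3/3 - c/3


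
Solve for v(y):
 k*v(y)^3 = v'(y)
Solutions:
 v(y) = -sqrt(2)*sqrt(-1/(C1 + k*y))/2
 v(y) = sqrt(2)*sqrt(-1/(C1 + k*y))/2


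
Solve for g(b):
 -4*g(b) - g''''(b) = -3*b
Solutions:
 g(b) = 3*b/4 + (C1*sin(b) + C2*cos(b))*exp(-b) + (C3*sin(b) + C4*cos(b))*exp(b)


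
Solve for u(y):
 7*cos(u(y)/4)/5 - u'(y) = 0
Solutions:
 -7*y/5 - 2*log(sin(u(y)/4) - 1) + 2*log(sin(u(y)/4) + 1) = C1


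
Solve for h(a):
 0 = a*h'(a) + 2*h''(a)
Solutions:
 h(a) = C1 + C2*erf(a/2)


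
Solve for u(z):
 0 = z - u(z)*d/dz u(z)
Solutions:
 u(z) = -sqrt(C1 + z^2)
 u(z) = sqrt(C1 + z^2)


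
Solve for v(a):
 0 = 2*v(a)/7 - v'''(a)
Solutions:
 v(a) = C3*exp(2^(1/3)*7^(2/3)*a/7) + (C1*sin(2^(1/3)*sqrt(3)*7^(2/3)*a/14) + C2*cos(2^(1/3)*sqrt(3)*7^(2/3)*a/14))*exp(-2^(1/3)*7^(2/3)*a/14)


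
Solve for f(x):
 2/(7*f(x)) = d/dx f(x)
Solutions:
 f(x) = -sqrt(C1 + 28*x)/7
 f(x) = sqrt(C1 + 28*x)/7


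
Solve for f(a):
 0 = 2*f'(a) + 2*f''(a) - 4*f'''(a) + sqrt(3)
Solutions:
 f(a) = C1 + C2*exp(-a/2) + C3*exp(a) - sqrt(3)*a/2


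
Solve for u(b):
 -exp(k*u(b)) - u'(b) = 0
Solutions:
 u(b) = Piecewise((log(1/(C1*k + b*k))/k, Ne(k, 0)), (nan, True))
 u(b) = Piecewise((C1 - b, Eq(k, 0)), (nan, True))


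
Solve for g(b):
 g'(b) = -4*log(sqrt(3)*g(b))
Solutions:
 Integral(1/(2*log(_y) + log(3)), (_y, g(b)))/2 = C1 - b


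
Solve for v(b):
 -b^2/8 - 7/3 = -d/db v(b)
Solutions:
 v(b) = C1 + b^3/24 + 7*b/3


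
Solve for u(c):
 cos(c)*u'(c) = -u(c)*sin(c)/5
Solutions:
 u(c) = C1*cos(c)^(1/5)


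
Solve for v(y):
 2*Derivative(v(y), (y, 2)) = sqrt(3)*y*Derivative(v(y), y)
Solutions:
 v(y) = C1 + C2*erfi(3^(1/4)*y/2)


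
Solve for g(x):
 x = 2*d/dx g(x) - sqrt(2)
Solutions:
 g(x) = C1 + x^2/4 + sqrt(2)*x/2


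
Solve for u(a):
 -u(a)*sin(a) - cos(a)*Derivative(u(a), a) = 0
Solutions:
 u(a) = C1*cos(a)


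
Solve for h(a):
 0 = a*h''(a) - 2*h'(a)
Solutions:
 h(a) = C1 + C2*a^3


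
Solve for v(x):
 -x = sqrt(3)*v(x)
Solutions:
 v(x) = -sqrt(3)*x/3


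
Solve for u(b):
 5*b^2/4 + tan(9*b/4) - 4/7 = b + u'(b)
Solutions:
 u(b) = C1 + 5*b^3/12 - b^2/2 - 4*b/7 - 4*log(cos(9*b/4))/9


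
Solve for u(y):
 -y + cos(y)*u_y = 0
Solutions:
 u(y) = C1 + Integral(y/cos(y), y)


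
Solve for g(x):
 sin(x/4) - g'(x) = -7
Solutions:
 g(x) = C1 + 7*x - 4*cos(x/4)


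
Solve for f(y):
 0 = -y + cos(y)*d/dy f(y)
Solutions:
 f(y) = C1 + Integral(y/cos(y), y)


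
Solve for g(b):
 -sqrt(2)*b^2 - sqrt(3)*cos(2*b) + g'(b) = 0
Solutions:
 g(b) = C1 + sqrt(2)*b^3/3 + sqrt(3)*sin(2*b)/2


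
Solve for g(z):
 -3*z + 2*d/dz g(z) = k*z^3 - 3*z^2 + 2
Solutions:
 g(z) = C1 + k*z^4/8 - z^3/2 + 3*z^2/4 + z


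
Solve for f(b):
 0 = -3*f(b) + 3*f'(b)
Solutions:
 f(b) = C1*exp(b)


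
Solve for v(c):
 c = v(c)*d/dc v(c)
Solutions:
 v(c) = -sqrt(C1 + c^2)
 v(c) = sqrt(C1 + c^2)


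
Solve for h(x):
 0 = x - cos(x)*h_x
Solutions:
 h(x) = C1 + Integral(x/cos(x), x)


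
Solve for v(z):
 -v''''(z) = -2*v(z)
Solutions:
 v(z) = C1*exp(-2^(1/4)*z) + C2*exp(2^(1/4)*z) + C3*sin(2^(1/4)*z) + C4*cos(2^(1/4)*z)


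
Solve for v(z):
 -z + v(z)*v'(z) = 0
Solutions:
 v(z) = -sqrt(C1 + z^2)
 v(z) = sqrt(C1 + z^2)


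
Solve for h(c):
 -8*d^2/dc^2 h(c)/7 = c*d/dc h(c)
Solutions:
 h(c) = C1 + C2*erf(sqrt(7)*c/4)


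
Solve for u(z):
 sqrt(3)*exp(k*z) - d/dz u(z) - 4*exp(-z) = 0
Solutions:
 u(z) = C1 + 4*exp(-z) + sqrt(3)*exp(k*z)/k


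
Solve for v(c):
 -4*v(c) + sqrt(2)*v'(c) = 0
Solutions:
 v(c) = C1*exp(2*sqrt(2)*c)


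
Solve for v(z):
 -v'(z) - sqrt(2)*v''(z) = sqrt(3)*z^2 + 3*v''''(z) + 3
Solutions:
 v(z) = C1 + C2*exp(z*(-2*2^(5/6)/(9 + sqrt(8*sqrt(2) + 81))^(1/3) + 2^(2/3)*(9 + sqrt(8*sqrt(2) + 81))^(1/3))/12)*sin(sqrt(3)*z*(2*2^(5/6)/(9 + sqrt(8*sqrt(2) + 81))^(1/3) + 2^(2/3)*(9 + sqrt(8*sqrt(2) + 81))^(1/3))/12) + C3*exp(z*(-2*2^(5/6)/(9 + sqrt(8*sqrt(2) + 81))^(1/3) + 2^(2/3)*(9 + sqrt(8*sqrt(2) + 81))^(1/3))/12)*cos(sqrt(3)*z*(2*2^(5/6)/(9 + sqrt(8*sqrt(2) + 81))^(1/3) + 2^(2/3)*(9 + sqrt(8*sqrt(2) + 81))^(1/3))/12) + C4*exp(-z*(-2*2^(5/6)/(9 + sqrt(8*sqrt(2) + 81))^(1/3) + 2^(2/3)*(9 + sqrt(8*sqrt(2) + 81))^(1/3))/6) - sqrt(3)*z^3/3 + sqrt(6)*z^2 - 4*sqrt(3)*z - 3*z


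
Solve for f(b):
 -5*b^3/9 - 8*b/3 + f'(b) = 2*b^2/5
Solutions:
 f(b) = C1 + 5*b^4/36 + 2*b^3/15 + 4*b^2/3


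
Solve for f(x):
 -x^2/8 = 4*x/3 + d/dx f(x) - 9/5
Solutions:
 f(x) = C1 - x^3/24 - 2*x^2/3 + 9*x/5


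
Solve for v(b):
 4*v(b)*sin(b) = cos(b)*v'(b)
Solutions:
 v(b) = C1/cos(b)^4


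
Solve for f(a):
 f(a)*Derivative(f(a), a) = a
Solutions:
 f(a) = -sqrt(C1 + a^2)
 f(a) = sqrt(C1 + a^2)


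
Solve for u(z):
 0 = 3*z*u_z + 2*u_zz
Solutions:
 u(z) = C1 + C2*erf(sqrt(3)*z/2)


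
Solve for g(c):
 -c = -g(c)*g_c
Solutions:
 g(c) = -sqrt(C1 + c^2)
 g(c) = sqrt(C1 + c^2)


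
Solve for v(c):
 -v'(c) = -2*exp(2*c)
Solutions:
 v(c) = C1 + exp(2*c)


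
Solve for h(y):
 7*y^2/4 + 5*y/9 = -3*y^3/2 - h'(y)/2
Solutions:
 h(y) = C1 - 3*y^4/4 - 7*y^3/6 - 5*y^2/9


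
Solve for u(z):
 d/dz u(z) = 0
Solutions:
 u(z) = C1


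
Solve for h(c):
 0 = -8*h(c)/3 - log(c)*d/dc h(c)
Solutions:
 h(c) = C1*exp(-8*li(c)/3)


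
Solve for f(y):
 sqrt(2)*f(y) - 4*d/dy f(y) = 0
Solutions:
 f(y) = C1*exp(sqrt(2)*y/4)


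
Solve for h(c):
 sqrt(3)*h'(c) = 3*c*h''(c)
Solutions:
 h(c) = C1 + C2*c^(sqrt(3)/3 + 1)


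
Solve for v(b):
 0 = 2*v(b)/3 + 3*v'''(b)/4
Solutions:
 v(b) = C3*exp(-2*3^(1/3)*b/3) + (C1*sin(3^(5/6)*b/3) + C2*cos(3^(5/6)*b/3))*exp(3^(1/3)*b/3)


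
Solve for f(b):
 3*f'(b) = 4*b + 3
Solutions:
 f(b) = C1 + 2*b^2/3 + b


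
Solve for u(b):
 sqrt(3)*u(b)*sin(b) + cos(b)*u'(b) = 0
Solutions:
 u(b) = C1*cos(b)^(sqrt(3))


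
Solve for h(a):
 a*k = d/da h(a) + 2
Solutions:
 h(a) = C1 + a^2*k/2 - 2*a


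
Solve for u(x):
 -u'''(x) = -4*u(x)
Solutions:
 u(x) = C3*exp(2^(2/3)*x) + (C1*sin(2^(2/3)*sqrt(3)*x/2) + C2*cos(2^(2/3)*sqrt(3)*x/2))*exp(-2^(2/3)*x/2)


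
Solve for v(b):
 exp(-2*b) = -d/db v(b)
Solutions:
 v(b) = C1 + exp(-2*b)/2


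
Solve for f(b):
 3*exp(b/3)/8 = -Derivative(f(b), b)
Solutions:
 f(b) = C1 - 9*exp(b/3)/8


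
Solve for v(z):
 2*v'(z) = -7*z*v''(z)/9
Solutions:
 v(z) = C1 + C2/z^(11/7)


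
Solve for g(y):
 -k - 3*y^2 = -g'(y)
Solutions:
 g(y) = C1 + k*y + y^3


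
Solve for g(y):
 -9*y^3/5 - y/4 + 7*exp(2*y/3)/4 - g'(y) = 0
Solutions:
 g(y) = C1 - 9*y^4/20 - y^2/8 + 21*exp(2*y/3)/8


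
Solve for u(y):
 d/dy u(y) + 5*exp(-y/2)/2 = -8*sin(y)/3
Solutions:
 u(y) = C1 + 8*cos(y)/3 + 5*exp(-y/2)


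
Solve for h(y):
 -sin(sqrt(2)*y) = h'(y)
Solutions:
 h(y) = C1 + sqrt(2)*cos(sqrt(2)*y)/2


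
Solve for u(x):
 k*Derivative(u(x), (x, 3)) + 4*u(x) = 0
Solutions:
 u(x) = C1*exp(2^(2/3)*x*(-1/k)^(1/3)) + C2*exp(2^(2/3)*x*(-1/k)^(1/3)*(-1 + sqrt(3)*I)/2) + C3*exp(-2^(2/3)*x*(-1/k)^(1/3)*(1 + sqrt(3)*I)/2)


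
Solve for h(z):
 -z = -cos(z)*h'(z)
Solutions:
 h(z) = C1 + Integral(z/cos(z), z)


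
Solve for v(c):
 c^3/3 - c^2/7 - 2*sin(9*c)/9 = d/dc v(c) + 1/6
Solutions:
 v(c) = C1 + c^4/12 - c^3/21 - c/6 + 2*cos(9*c)/81


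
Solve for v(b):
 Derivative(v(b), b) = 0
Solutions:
 v(b) = C1


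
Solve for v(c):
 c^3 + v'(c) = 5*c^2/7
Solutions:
 v(c) = C1 - c^4/4 + 5*c^3/21


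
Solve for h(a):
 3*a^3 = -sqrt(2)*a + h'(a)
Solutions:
 h(a) = C1 + 3*a^4/4 + sqrt(2)*a^2/2


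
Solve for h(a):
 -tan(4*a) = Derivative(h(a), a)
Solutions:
 h(a) = C1 + log(cos(4*a))/4


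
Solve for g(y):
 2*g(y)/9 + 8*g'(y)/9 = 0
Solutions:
 g(y) = C1*exp(-y/4)


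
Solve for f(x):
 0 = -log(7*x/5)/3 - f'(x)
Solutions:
 f(x) = C1 - x*log(x)/3 - x*log(7)/3 + x/3 + x*log(5)/3


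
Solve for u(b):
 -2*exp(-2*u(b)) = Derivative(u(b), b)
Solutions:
 u(b) = log(-sqrt(C1 - 4*b))
 u(b) = log(C1 - 4*b)/2


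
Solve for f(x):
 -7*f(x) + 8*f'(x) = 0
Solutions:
 f(x) = C1*exp(7*x/8)


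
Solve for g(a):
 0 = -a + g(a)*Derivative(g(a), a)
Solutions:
 g(a) = -sqrt(C1 + a^2)
 g(a) = sqrt(C1 + a^2)


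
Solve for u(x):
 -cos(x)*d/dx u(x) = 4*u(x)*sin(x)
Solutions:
 u(x) = C1*cos(x)^4


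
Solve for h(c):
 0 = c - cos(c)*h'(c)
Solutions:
 h(c) = C1 + Integral(c/cos(c), c)


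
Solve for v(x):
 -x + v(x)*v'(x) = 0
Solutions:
 v(x) = -sqrt(C1 + x^2)
 v(x) = sqrt(C1 + x^2)


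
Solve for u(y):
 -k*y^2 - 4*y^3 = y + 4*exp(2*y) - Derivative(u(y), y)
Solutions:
 u(y) = C1 + k*y^3/3 + y^4 + y^2/2 + 2*exp(2*y)


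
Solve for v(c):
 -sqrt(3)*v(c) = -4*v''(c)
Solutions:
 v(c) = C1*exp(-3^(1/4)*c/2) + C2*exp(3^(1/4)*c/2)


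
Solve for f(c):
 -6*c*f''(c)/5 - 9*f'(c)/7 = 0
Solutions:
 f(c) = C1 + C2/c^(1/14)


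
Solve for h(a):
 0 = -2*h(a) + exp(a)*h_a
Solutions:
 h(a) = C1*exp(-2*exp(-a))


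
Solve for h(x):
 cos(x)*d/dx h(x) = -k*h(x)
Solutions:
 h(x) = C1*exp(k*(log(sin(x) - 1) - log(sin(x) + 1))/2)


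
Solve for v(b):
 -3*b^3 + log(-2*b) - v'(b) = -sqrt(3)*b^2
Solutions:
 v(b) = C1 - 3*b^4/4 + sqrt(3)*b^3/3 + b*log(-b) + b*(-1 + log(2))


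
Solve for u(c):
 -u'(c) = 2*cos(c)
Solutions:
 u(c) = C1 - 2*sin(c)


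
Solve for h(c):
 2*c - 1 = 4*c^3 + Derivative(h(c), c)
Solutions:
 h(c) = C1 - c^4 + c^2 - c


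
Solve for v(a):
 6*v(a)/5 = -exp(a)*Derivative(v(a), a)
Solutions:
 v(a) = C1*exp(6*exp(-a)/5)


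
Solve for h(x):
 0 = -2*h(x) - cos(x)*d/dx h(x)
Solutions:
 h(x) = C1*(sin(x) - 1)/(sin(x) + 1)


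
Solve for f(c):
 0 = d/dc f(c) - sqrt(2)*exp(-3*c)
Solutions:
 f(c) = C1 - sqrt(2)*exp(-3*c)/3


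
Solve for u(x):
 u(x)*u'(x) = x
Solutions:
 u(x) = -sqrt(C1 + x^2)
 u(x) = sqrt(C1 + x^2)


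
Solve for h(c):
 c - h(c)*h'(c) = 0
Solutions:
 h(c) = -sqrt(C1 + c^2)
 h(c) = sqrt(C1 + c^2)


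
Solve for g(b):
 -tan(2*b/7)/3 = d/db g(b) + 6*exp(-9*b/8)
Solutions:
 g(b) = C1 - 7*log(tan(2*b/7)^2 + 1)/12 + 16*exp(-9*b/8)/3


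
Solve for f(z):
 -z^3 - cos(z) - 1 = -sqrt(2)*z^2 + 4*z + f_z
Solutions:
 f(z) = C1 - z^4/4 + sqrt(2)*z^3/3 - 2*z^2 - z - sin(z)


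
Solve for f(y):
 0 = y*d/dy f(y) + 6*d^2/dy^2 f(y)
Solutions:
 f(y) = C1 + C2*erf(sqrt(3)*y/6)


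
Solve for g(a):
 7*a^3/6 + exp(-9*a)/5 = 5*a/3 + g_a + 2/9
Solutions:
 g(a) = C1 + 7*a^4/24 - 5*a^2/6 - 2*a/9 - exp(-9*a)/45


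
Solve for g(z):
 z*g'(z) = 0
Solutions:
 g(z) = C1


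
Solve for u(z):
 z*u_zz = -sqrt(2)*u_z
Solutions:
 u(z) = C1 + C2*z^(1 - sqrt(2))


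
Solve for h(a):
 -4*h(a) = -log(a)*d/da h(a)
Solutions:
 h(a) = C1*exp(4*li(a))


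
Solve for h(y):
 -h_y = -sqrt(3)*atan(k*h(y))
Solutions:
 Integral(1/atan(_y*k), (_y, h(y))) = C1 + sqrt(3)*y


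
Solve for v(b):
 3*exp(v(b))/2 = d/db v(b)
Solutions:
 v(b) = log(-1/(C1 + 3*b)) + log(2)


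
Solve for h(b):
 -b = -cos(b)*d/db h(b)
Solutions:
 h(b) = C1 + Integral(b/cos(b), b)


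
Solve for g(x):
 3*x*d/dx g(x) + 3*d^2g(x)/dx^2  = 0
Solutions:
 g(x) = C1 + C2*erf(sqrt(2)*x/2)


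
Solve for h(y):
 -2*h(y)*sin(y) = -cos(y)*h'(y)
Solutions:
 h(y) = C1/cos(y)^2


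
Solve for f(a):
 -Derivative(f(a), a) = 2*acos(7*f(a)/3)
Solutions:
 Integral(1/acos(7*_y/3), (_y, f(a))) = C1 - 2*a


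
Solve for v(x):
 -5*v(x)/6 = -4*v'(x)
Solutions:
 v(x) = C1*exp(5*x/24)


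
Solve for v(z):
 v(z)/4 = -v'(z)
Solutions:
 v(z) = C1*exp(-z/4)


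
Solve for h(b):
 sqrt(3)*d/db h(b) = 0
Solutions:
 h(b) = C1


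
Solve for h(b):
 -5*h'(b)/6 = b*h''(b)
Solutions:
 h(b) = C1 + C2*b^(1/6)


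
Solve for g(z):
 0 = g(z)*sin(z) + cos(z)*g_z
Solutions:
 g(z) = C1*cos(z)


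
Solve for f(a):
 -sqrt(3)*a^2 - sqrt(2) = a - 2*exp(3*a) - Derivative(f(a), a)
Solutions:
 f(a) = C1 + sqrt(3)*a^3/3 + a^2/2 + sqrt(2)*a - 2*exp(3*a)/3


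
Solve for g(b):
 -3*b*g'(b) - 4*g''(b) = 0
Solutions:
 g(b) = C1 + C2*erf(sqrt(6)*b/4)


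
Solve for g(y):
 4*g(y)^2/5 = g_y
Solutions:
 g(y) = -5/(C1 + 4*y)


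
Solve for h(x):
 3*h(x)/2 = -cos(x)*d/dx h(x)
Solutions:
 h(x) = C1*(sin(x) - 1)^(3/4)/(sin(x) + 1)^(3/4)


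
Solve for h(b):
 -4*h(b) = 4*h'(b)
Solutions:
 h(b) = C1*exp(-b)


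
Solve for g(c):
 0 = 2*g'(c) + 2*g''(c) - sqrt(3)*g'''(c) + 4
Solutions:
 g(c) = C1 + C2*exp(sqrt(3)*c*(1 - sqrt(1 + 2*sqrt(3)))/3) + C3*exp(sqrt(3)*c*(1 + sqrt(1 + 2*sqrt(3)))/3) - 2*c


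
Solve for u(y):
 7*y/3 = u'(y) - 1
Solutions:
 u(y) = C1 + 7*y^2/6 + y


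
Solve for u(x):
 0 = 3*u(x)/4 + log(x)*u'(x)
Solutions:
 u(x) = C1*exp(-3*li(x)/4)


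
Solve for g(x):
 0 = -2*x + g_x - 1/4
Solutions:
 g(x) = C1 + x^2 + x/4


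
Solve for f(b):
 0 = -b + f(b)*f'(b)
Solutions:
 f(b) = -sqrt(C1 + b^2)
 f(b) = sqrt(C1 + b^2)


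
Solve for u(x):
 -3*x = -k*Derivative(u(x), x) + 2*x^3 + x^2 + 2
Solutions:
 u(x) = C1 + x^4/(2*k) + x^3/(3*k) + 3*x^2/(2*k) + 2*x/k


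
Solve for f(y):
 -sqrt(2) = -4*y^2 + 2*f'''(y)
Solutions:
 f(y) = C1 + C2*y + C3*y^2 + y^5/30 - sqrt(2)*y^3/12


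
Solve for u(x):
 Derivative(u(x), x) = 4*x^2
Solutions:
 u(x) = C1 + 4*x^3/3


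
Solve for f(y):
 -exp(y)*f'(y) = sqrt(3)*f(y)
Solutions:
 f(y) = C1*exp(sqrt(3)*exp(-y))


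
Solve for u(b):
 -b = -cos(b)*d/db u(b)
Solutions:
 u(b) = C1 + Integral(b/cos(b), b)


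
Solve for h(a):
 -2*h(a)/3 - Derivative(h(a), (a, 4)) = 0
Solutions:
 h(a) = (C1*sin(6^(3/4)*a/6) + C2*cos(6^(3/4)*a/6))*exp(-6^(3/4)*a/6) + (C3*sin(6^(3/4)*a/6) + C4*cos(6^(3/4)*a/6))*exp(6^(3/4)*a/6)


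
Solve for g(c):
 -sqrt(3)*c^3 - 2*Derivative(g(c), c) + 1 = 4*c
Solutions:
 g(c) = C1 - sqrt(3)*c^4/8 - c^2 + c/2


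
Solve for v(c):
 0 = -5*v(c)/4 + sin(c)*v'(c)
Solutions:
 v(c) = C1*(cos(c) - 1)^(5/8)/(cos(c) + 1)^(5/8)


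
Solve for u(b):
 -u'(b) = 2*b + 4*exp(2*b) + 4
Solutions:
 u(b) = C1 - b^2 - 4*b - 2*exp(2*b)


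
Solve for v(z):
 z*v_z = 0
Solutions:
 v(z) = C1


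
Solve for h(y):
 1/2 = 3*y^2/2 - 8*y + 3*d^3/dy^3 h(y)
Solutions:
 h(y) = C1 + C2*y + C3*y^2 - y^5/120 + y^4/9 + y^3/36


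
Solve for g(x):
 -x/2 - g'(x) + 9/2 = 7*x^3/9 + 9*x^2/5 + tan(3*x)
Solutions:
 g(x) = C1 - 7*x^4/36 - 3*x^3/5 - x^2/4 + 9*x/2 + log(cos(3*x))/3


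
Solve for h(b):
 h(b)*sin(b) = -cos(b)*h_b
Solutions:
 h(b) = C1*cos(b)


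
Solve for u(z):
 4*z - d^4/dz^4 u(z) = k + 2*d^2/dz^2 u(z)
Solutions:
 u(z) = C1 + C2*z + C3*sin(sqrt(2)*z) + C4*cos(sqrt(2)*z) - k*z^2/4 + z^3/3


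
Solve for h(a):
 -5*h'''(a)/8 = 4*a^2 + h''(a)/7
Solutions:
 h(a) = C1 + C2*a + C3*exp(-8*a/35) - 7*a^4/3 + 245*a^3/6 - 8575*a^2/16


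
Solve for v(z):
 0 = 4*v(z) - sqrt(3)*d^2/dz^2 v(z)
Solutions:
 v(z) = C1*exp(-2*3^(3/4)*z/3) + C2*exp(2*3^(3/4)*z/3)


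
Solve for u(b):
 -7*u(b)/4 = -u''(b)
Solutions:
 u(b) = C1*exp(-sqrt(7)*b/2) + C2*exp(sqrt(7)*b/2)


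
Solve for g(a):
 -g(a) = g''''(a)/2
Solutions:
 g(a) = (C1*sin(2^(3/4)*a/2) + C2*cos(2^(3/4)*a/2))*exp(-2^(3/4)*a/2) + (C3*sin(2^(3/4)*a/2) + C4*cos(2^(3/4)*a/2))*exp(2^(3/4)*a/2)


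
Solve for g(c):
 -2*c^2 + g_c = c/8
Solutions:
 g(c) = C1 + 2*c^3/3 + c^2/16


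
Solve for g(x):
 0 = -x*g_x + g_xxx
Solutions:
 g(x) = C1 + Integral(C2*airyai(x) + C3*airybi(x), x)


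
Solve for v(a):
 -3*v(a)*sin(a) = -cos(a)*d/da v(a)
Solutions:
 v(a) = C1/cos(a)^3


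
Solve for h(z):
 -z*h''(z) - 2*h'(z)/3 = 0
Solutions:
 h(z) = C1 + C2*z^(1/3)


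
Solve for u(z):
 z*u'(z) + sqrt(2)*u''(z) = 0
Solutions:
 u(z) = C1 + C2*erf(2^(1/4)*z/2)


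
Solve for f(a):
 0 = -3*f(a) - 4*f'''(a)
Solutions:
 f(a) = C3*exp(-6^(1/3)*a/2) + (C1*sin(2^(1/3)*3^(5/6)*a/4) + C2*cos(2^(1/3)*3^(5/6)*a/4))*exp(6^(1/3)*a/4)


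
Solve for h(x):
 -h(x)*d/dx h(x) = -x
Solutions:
 h(x) = -sqrt(C1 + x^2)
 h(x) = sqrt(C1 + x^2)


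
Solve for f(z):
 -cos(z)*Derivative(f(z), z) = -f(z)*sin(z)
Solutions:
 f(z) = C1/cos(z)


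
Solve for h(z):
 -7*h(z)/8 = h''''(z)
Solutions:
 h(z) = (C1*sin(2^(3/4)*7^(1/4)*z/4) + C2*cos(2^(3/4)*7^(1/4)*z/4))*exp(-2^(3/4)*7^(1/4)*z/4) + (C3*sin(2^(3/4)*7^(1/4)*z/4) + C4*cos(2^(3/4)*7^(1/4)*z/4))*exp(2^(3/4)*7^(1/4)*z/4)


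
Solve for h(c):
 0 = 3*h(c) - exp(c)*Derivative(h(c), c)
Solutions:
 h(c) = C1*exp(-3*exp(-c))


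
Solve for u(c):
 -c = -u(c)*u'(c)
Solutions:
 u(c) = -sqrt(C1 + c^2)
 u(c) = sqrt(C1 + c^2)


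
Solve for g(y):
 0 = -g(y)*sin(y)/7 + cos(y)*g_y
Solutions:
 g(y) = C1/cos(y)^(1/7)


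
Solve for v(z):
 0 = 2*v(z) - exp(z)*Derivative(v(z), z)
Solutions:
 v(z) = C1*exp(-2*exp(-z))


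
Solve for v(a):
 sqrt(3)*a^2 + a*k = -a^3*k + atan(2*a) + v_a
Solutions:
 v(a) = C1 + a^4*k/4 + sqrt(3)*a^3/3 + a^2*k/2 - a*atan(2*a) + log(4*a^2 + 1)/4


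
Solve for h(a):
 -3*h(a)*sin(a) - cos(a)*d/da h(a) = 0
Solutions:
 h(a) = C1*cos(a)^3


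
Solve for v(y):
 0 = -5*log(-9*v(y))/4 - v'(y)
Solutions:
 4*Integral(1/(log(-_y) + 2*log(3)), (_y, v(y)))/5 = C1 - y


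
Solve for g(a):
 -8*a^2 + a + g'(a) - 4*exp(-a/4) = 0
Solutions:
 g(a) = C1 + 8*a^3/3 - a^2/2 - 16*exp(-a/4)


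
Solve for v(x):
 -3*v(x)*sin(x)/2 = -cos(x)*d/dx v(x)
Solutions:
 v(x) = C1/cos(x)^(3/2)


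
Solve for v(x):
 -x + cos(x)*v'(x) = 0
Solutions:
 v(x) = C1 + Integral(x/cos(x), x)


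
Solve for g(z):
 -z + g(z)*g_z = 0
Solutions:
 g(z) = -sqrt(C1 + z^2)
 g(z) = sqrt(C1 + z^2)


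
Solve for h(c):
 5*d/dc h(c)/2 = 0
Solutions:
 h(c) = C1


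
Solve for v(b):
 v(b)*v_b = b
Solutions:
 v(b) = -sqrt(C1 + b^2)
 v(b) = sqrt(C1 + b^2)


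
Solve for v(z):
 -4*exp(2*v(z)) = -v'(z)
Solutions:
 v(z) = log(-sqrt(-1/(C1 + 4*z))) - log(2)/2
 v(z) = log(-1/(C1 + 4*z))/2 - log(2)/2


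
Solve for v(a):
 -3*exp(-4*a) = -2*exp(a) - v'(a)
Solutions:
 v(a) = C1 - 2*exp(a) - 3*exp(-4*a)/4


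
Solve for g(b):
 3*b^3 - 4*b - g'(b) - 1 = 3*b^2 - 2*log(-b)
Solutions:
 g(b) = C1 + 3*b^4/4 - b^3 - 2*b^2 + 2*b*log(-b) - 3*b


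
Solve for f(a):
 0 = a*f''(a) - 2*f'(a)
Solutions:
 f(a) = C1 + C2*a^3


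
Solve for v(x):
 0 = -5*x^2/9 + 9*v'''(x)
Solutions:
 v(x) = C1 + C2*x + C3*x^2 + x^5/972


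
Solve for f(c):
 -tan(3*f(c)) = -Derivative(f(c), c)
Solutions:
 f(c) = -asin(C1*exp(3*c))/3 + pi/3
 f(c) = asin(C1*exp(3*c))/3


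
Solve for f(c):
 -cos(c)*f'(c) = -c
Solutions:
 f(c) = C1 + Integral(c/cos(c), c)


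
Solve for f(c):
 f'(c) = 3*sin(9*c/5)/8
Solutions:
 f(c) = C1 - 5*cos(9*c/5)/24


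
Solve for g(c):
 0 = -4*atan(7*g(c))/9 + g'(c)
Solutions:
 Integral(1/atan(7*_y), (_y, g(c))) = C1 + 4*c/9


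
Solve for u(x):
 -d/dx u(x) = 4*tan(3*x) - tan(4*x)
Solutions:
 u(x) = C1 + 4*log(cos(3*x))/3 - log(cos(4*x))/4


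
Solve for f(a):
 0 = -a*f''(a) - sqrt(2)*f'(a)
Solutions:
 f(a) = C1 + C2*a^(1 - sqrt(2))


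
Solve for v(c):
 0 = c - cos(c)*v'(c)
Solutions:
 v(c) = C1 + Integral(c/cos(c), c)


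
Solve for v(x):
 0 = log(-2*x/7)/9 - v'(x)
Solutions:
 v(x) = C1 + x*log(-x)/9 + x*(-log(7) - 1 + log(2))/9


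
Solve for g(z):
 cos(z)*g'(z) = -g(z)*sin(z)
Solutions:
 g(z) = C1*cos(z)


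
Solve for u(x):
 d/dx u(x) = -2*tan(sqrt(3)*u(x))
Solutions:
 u(x) = sqrt(3)*(pi - asin(C1*exp(-2*sqrt(3)*x)))/3
 u(x) = sqrt(3)*asin(C1*exp(-2*sqrt(3)*x))/3


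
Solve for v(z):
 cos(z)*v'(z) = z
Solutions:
 v(z) = C1 + Integral(z/cos(z), z)


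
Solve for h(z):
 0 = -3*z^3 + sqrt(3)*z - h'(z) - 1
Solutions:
 h(z) = C1 - 3*z^4/4 + sqrt(3)*z^2/2 - z


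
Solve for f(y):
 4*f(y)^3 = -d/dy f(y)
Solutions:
 f(y) = -sqrt(2)*sqrt(-1/(C1 - 4*y))/2
 f(y) = sqrt(2)*sqrt(-1/(C1 - 4*y))/2


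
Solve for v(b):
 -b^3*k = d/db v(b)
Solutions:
 v(b) = C1 - b^4*k/4


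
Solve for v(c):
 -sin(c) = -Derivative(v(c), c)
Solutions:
 v(c) = C1 - cos(c)


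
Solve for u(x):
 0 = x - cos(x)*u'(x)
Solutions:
 u(x) = C1 + Integral(x/cos(x), x)


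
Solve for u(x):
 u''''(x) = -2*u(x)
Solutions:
 u(x) = (C1*sin(2^(3/4)*x/2) + C2*cos(2^(3/4)*x/2))*exp(-2^(3/4)*x/2) + (C3*sin(2^(3/4)*x/2) + C4*cos(2^(3/4)*x/2))*exp(2^(3/4)*x/2)


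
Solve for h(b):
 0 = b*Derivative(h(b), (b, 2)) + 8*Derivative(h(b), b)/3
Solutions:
 h(b) = C1 + C2/b^(5/3)


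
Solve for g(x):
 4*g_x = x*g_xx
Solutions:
 g(x) = C1 + C2*x^5


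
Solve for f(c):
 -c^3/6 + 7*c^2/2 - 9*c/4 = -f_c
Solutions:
 f(c) = C1 + c^4/24 - 7*c^3/6 + 9*c^2/8


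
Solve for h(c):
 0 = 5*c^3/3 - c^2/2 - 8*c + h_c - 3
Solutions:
 h(c) = C1 - 5*c^4/12 + c^3/6 + 4*c^2 + 3*c


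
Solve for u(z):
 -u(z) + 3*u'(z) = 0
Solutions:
 u(z) = C1*exp(z/3)


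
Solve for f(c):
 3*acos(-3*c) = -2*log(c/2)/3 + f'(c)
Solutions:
 f(c) = C1 + 2*c*log(c)/3 + 3*c*acos(-3*c) - 2*c/3 - 2*c*log(2)/3 + sqrt(1 - 9*c^2)


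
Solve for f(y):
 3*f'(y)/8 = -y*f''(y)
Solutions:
 f(y) = C1 + C2*y^(5/8)


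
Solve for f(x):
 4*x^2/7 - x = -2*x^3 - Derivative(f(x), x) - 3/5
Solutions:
 f(x) = C1 - x^4/2 - 4*x^3/21 + x^2/2 - 3*x/5


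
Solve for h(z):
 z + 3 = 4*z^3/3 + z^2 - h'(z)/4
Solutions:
 h(z) = C1 + 4*z^4/3 + 4*z^3/3 - 2*z^2 - 12*z


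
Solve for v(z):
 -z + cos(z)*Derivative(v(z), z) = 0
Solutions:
 v(z) = C1 + Integral(z/cos(z), z)


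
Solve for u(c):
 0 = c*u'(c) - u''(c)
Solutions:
 u(c) = C1 + C2*erfi(sqrt(2)*c/2)


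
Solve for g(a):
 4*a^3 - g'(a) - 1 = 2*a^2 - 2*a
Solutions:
 g(a) = C1 + a^4 - 2*a^3/3 + a^2 - a


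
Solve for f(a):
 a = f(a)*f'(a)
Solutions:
 f(a) = -sqrt(C1 + a^2)
 f(a) = sqrt(C1 + a^2)


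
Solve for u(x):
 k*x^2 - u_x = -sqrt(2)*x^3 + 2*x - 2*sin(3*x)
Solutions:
 u(x) = C1 + k*x^3/3 + sqrt(2)*x^4/4 - x^2 - 2*cos(3*x)/3


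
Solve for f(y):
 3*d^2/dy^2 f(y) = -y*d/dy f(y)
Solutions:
 f(y) = C1 + C2*erf(sqrt(6)*y/6)


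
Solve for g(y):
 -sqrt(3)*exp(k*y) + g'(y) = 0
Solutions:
 g(y) = C1 + sqrt(3)*exp(k*y)/k


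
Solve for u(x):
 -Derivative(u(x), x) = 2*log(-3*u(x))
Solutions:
 Integral(1/(log(-_y) + log(3)), (_y, u(x)))/2 = C1 - x


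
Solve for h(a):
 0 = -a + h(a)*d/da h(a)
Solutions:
 h(a) = -sqrt(C1 + a^2)
 h(a) = sqrt(C1 + a^2)


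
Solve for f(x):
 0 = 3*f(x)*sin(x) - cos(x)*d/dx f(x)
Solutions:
 f(x) = C1/cos(x)^3


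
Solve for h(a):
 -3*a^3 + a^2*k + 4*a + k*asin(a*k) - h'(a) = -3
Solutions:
 h(a) = C1 - 3*a^4/4 + a^3*k/3 + 2*a^2 + 3*a + k*Piecewise((a*asin(a*k) + sqrt(-a^2*k^2 + 1)/k, Ne(k, 0)), (0, True))


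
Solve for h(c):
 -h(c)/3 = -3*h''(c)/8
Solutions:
 h(c) = C1*exp(-2*sqrt(2)*c/3) + C2*exp(2*sqrt(2)*c/3)


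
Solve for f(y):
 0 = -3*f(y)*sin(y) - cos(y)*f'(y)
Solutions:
 f(y) = C1*cos(y)^3


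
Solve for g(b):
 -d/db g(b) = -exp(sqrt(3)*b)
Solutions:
 g(b) = C1 + sqrt(3)*exp(sqrt(3)*b)/3


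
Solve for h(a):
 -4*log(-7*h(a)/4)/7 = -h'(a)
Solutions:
 -7*Integral(1/(log(-_y) - 2*log(2) + log(7)), (_y, h(a)))/4 = C1 - a


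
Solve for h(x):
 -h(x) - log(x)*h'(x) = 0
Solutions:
 h(x) = C1*exp(-li(x))


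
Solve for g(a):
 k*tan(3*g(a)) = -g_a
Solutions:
 g(a) = -asin(C1*exp(-3*a*k))/3 + pi/3
 g(a) = asin(C1*exp(-3*a*k))/3


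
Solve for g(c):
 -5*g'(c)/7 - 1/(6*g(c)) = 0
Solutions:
 g(c) = -sqrt(C1 - 105*c)/15
 g(c) = sqrt(C1 - 105*c)/15


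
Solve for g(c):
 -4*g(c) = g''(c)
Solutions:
 g(c) = C1*sin(2*c) + C2*cos(2*c)


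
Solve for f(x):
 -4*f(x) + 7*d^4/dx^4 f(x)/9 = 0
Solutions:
 f(x) = C1*exp(-sqrt(6)*7^(3/4)*x/7) + C2*exp(sqrt(6)*7^(3/4)*x/7) + C3*sin(sqrt(6)*7^(3/4)*x/7) + C4*cos(sqrt(6)*7^(3/4)*x/7)


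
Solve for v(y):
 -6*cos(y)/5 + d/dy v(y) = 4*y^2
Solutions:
 v(y) = C1 + 4*y^3/3 + 6*sin(y)/5


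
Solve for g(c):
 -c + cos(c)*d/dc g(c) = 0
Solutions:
 g(c) = C1 + Integral(c/cos(c), c)


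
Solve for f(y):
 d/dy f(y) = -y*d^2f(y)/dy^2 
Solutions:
 f(y) = C1 + C2*log(y)


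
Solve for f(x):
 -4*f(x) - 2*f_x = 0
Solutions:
 f(x) = C1*exp(-2*x)


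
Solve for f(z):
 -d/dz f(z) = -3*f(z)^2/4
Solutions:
 f(z) = -4/(C1 + 3*z)


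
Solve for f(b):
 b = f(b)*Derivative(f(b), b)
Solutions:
 f(b) = -sqrt(C1 + b^2)
 f(b) = sqrt(C1 + b^2)


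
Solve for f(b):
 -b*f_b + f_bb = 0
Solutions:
 f(b) = C1 + C2*erfi(sqrt(2)*b/2)


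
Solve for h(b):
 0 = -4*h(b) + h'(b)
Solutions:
 h(b) = C1*exp(4*b)


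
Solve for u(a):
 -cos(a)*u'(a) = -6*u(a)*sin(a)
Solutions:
 u(a) = C1/cos(a)^6


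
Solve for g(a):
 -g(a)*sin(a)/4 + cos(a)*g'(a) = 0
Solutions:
 g(a) = C1/cos(a)^(1/4)


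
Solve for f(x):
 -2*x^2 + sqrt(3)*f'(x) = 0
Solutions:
 f(x) = C1 + 2*sqrt(3)*x^3/9


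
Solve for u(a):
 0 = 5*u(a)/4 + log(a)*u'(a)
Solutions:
 u(a) = C1*exp(-5*li(a)/4)


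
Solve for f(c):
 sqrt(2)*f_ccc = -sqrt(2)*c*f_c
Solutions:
 f(c) = C1 + Integral(C2*airyai(-c) + C3*airybi(-c), c)


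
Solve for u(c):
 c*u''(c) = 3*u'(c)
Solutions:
 u(c) = C1 + C2*c^4


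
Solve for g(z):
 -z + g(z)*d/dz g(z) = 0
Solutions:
 g(z) = -sqrt(C1 + z^2)
 g(z) = sqrt(C1 + z^2)


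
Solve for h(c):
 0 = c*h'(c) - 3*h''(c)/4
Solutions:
 h(c) = C1 + C2*erfi(sqrt(6)*c/3)


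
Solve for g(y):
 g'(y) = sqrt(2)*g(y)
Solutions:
 g(y) = C1*exp(sqrt(2)*y)


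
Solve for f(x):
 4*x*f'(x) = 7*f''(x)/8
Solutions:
 f(x) = C1 + C2*erfi(4*sqrt(7)*x/7)


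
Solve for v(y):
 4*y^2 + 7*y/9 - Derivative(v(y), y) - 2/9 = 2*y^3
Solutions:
 v(y) = C1 - y^4/2 + 4*y^3/3 + 7*y^2/18 - 2*y/9


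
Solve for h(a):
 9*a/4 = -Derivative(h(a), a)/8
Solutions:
 h(a) = C1 - 9*a^2


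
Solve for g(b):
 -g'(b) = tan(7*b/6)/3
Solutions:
 g(b) = C1 + 2*log(cos(7*b/6))/7


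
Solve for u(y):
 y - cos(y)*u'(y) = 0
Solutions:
 u(y) = C1 + Integral(y/cos(y), y)


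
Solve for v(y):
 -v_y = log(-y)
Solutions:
 v(y) = C1 - y*log(-y) + y


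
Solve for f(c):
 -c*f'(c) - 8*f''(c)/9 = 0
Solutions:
 f(c) = C1 + C2*erf(3*c/4)


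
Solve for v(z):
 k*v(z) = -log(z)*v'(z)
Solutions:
 v(z) = C1*exp(-k*li(z))


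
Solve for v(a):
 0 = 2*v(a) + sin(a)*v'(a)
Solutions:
 v(a) = C1*(cos(a) + 1)/(cos(a) - 1)


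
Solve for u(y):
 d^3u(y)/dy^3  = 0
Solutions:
 u(y) = C1 + C2*y + C3*y^2


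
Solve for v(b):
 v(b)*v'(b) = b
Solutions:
 v(b) = -sqrt(C1 + b^2)
 v(b) = sqrt(C1 + b^2)


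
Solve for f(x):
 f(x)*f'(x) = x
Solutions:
 f(x) = -sqrt(C1 + x^2)
 f(x) = sqrt(C1 + x^2)


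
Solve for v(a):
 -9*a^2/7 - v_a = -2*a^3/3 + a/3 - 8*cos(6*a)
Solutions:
 v(a) = C1 + a^4/6 - 3*a^3/7 - a^2/6 + 4*sin(6*a)/3


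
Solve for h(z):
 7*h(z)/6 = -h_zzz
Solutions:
 h(z) = C3*exp(-6^(2/3)*7^(1/3)*z/6) + (C1*sin(2^(2/3)*3^(1/6)*7^(1/3)*z/4) + C2*cos(2^(2/3)*3^(1/6)*7^(1/3)*z/4))*exp(6^(2/3)*7^(1/3)*z/12)


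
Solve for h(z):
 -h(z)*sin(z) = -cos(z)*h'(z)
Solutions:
 h(z) = C1/cos(z)


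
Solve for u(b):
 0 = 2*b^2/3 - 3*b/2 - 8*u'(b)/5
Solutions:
 u(b) = C1 + 5*b^3/36 - 15*b^2/32


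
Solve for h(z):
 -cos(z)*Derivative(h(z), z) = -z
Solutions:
 h(z) = C1 + Integral(z/cos(z), z)


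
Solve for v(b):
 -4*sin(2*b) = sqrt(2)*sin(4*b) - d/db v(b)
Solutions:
 v(b) = C1 - 2*cos(2*b) - sqrt(2)*cos(4*b)/4


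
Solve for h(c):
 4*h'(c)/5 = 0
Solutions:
 h(c) = C1


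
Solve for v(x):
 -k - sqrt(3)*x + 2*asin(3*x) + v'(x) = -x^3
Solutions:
 v(x) = C1 + k*x - x^4/4 + sqrt(3)*x^2/2 - 2*x*asin(3*x) - 2*sqrt(1 - 9*x^2)/3


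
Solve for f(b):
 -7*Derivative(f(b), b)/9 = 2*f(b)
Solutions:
 f(b) = C1*exp(-18*b/7)


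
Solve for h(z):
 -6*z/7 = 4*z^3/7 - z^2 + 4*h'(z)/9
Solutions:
 h(z) = C1 - 9*z^4/28 + 3*z^3/4 - 27*z^2/28


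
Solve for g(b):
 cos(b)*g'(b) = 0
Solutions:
 g(b) = C1


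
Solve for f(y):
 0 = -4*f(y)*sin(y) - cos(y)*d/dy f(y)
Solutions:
 f(y) = C1*cos(y)^4


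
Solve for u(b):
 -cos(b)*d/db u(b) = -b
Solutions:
 u(b) = C1 + Integral(b/cos(b), b)


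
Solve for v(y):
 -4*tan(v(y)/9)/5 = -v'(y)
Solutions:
 v(y) = -9*asin(C1*exp(4*y/45)) + 9*pi
 v(y) = 9*asin(C1*exp(4*y/45))
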